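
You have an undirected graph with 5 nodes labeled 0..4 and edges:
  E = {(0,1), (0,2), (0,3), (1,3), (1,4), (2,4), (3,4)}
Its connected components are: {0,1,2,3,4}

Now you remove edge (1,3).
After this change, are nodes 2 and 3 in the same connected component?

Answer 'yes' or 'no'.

Initial components: {0,1,2,3,4}
Removing edge (1,3): not a bridge — component count unchanged at 1.
New components: {0,1,2,3,4}
Are 2 and 3 in the same component? yes

Answer: yes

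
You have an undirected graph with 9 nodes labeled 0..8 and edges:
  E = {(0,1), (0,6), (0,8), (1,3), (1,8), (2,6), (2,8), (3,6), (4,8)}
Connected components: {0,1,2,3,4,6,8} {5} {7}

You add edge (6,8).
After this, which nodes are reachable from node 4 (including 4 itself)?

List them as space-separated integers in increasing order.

Answer: 0 1 2 3 4 6 8

Derivation:
Before: nodes reachable from 4: {0,1,2,3,4,6,8}
Adding (6,8): both endpoints already in same component. Reachability from 4 unchanged.
After: nodes reachable from 4: {0,1,2,3,4,6,8}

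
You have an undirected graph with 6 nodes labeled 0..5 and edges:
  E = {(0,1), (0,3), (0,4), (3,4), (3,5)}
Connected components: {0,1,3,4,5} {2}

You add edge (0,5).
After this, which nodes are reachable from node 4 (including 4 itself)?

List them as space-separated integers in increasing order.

Before: nodes reachable from 4: {0,1,3,4,5}
Adding (0,5): both endpoints already in same component. Reachability from 4 unchanged.
After: nodes reachable from 4: {0,1,3,4,5}

Answer: 0 1 3 4 5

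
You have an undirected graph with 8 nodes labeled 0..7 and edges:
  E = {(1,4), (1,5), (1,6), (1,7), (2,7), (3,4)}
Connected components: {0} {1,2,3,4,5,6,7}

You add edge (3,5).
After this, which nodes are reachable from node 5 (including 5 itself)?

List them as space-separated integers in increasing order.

Answer: 1 2 3 4 5 6 7

Derivation:
Before: nodes reachable from 5: {1,2,3,4,5,6,7}
Adding (3,5): both endpoints already in same component. Reachability from 5 unchanged.
After: nodes reachable from 5: {1,2,3,4,5,6,7}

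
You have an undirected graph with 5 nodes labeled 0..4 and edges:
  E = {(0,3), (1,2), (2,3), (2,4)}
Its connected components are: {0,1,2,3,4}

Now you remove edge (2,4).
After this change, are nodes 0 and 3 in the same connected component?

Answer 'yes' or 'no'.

Initial components: {0,1,2,3,4}
Removing edge (2,4): it was a bridge — component count 1 -> 2.
New components: {0,1,2,3} {4}
Are 0 and 3 in the same component? yes

Answer: yes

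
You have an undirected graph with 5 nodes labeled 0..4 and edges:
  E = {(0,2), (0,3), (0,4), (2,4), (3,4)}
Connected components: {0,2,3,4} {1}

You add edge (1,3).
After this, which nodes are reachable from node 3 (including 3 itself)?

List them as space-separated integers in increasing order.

Before: nodes reachable from 3: {0,2,3,4}
Adding (1,3): merges 3's component with another. Reachability grows.
After: nodes reachable from 3: {0,1,2,3,4}

Answer: 0 1 2 3 4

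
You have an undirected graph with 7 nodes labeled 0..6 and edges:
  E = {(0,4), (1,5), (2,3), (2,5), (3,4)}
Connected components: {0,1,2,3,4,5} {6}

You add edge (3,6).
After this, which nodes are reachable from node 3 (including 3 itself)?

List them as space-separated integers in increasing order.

Answer: 0 1 2 3 4 5 6

Derivation:
Before: nodes reachable from 3: {0,1,2,3,4,5}
Adding (3,6): merges 3's component with another. Reachability grows.
After: nodes reachable from 3: {0,1,2,3,4,5,6}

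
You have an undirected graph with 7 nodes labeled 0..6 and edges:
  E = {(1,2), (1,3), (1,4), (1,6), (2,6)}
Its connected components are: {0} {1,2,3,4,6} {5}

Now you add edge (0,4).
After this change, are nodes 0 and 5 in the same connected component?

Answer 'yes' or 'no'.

Answer: no

Derivation:
Initial components: {0} {1,2,3,4,6} {5}
Adding edge (0,4): merges {0} and {1,2,3,4,6}.
New components: {0,1,2,3,4,6} {5}
Are 0 and 5 in the same component? no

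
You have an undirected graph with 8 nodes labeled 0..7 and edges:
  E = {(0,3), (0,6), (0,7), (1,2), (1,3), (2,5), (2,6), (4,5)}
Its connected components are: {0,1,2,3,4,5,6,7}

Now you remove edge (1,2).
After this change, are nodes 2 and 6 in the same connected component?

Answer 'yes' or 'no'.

Answer: yes

Derivation:
Initial components: {0,1,2,3,4,5,6,7}
Removing edge (1,2): not a bridge — component count unchanged at 1.
New components: {0,1,2,3,4,5,6,7}
Are 2 and 6 in the same component? yes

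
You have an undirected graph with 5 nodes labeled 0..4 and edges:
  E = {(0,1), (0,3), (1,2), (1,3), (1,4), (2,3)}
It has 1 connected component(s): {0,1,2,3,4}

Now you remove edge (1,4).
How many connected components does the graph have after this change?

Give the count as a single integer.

Answer: 2

Derivation:
Initial component count: 1
Remove (1,4): it was a bridge. Count increases: 1 -> 2.
  After removal, components: {0,1,2,3} {4}
New component count: 2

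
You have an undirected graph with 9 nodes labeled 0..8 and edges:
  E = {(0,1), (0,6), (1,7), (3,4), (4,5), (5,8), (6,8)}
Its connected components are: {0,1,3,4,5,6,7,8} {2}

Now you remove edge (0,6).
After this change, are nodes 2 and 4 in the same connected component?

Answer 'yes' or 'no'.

Initial components: {0,1,3,4,5,6,7,8} {2}
Removing edge (0,6): it was a bridge — component count 2 -> 3.
New components: {0,1,7} {2} {3,4,5,6,8}
Are 2 and 4 in the same component? no

Answer: no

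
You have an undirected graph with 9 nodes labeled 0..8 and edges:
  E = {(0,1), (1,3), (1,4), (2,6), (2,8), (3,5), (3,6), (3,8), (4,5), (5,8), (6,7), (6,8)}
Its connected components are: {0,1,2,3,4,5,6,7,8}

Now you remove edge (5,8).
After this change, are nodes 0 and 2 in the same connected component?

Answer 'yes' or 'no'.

Answer: yes

Derivation:
Initial components: {0,1,2,3,4,5,6,7,8}
Removing edge (5,8): not a bridge — component count unchanged at 1.
New components: {0,1,2,3,4,5,6,7,8}
Are 0 and 2 in the same component? yes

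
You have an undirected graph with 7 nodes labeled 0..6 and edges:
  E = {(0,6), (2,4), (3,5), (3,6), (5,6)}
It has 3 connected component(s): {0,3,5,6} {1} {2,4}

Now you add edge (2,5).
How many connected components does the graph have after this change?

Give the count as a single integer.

Initial component count: 3
Add (2,5): merges two components. Count decreases: 3 -> 2.
New component count: 2

Answer: 2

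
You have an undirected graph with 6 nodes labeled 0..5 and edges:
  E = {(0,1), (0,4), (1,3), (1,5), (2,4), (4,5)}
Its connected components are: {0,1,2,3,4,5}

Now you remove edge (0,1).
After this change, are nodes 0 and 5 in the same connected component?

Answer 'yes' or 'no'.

Initial components: {0,1,2,3,4,5}
Removing edge (0,1): not a bridge — component count unchanged at 1.
New components: {0,1,2,3,4,5}
Are 0 and 5 in the same component? yes

Answer: yes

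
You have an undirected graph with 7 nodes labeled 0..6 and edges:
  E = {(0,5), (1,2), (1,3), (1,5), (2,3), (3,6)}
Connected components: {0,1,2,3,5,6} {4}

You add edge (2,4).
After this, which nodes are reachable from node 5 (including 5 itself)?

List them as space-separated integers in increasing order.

Before: nodes reachable from 5: {0,1,2,3,5,6}
Adding (2,4): merges 5's component with another. Reachability grows.
After: nodes reachable from 5: {0,1,2,3,4,5,6}

Answer: 0 1 2 3 4 5 6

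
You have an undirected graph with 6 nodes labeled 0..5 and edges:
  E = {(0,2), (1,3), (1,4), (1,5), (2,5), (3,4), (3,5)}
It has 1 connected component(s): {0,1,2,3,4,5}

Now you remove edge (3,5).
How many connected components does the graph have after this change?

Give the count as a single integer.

Answer: 1

Derivation:
Initial component count: 1
Remove (3,5): not a bridge. Count unchanged: 1.
  After removal, components: {0,1,2,3,4,5}
New component count: 1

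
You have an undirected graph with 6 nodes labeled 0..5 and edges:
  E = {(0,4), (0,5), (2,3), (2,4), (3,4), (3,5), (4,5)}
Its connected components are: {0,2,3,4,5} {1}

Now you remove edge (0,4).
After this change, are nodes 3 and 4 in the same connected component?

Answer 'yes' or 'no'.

Initial components: {0,2,3,4,5} {1}
Removing edge (0,4): not a bridge — component count unchanged at 2.
New components: {0,2,3,4,5} {1}
Are 3 and 4 in the same component? yes

Answer: yes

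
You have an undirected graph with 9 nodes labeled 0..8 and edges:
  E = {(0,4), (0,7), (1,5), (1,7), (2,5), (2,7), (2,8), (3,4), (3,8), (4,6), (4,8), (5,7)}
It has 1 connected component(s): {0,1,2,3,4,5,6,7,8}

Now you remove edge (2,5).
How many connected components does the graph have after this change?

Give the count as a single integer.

Initial component count: 1
Remove (2,5): not a bridge. Count unchanged: 1.
  After removal, components: {0,1,2,3,4,5,6,7,8}
New component count: 1

Answer: 1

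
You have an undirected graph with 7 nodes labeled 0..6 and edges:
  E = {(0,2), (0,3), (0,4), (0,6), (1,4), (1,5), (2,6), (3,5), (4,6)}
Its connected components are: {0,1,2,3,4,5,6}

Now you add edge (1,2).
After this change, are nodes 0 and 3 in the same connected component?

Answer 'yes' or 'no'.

Initial components: {0,1,2,3,4,5,6}
Adding edge (1,2): both already in same component {0,1,2,3,4,5,6}. No change.
New components: {0,1,2,3,4,5,6}
Are 0 and 3 in the same component? yes

Answer: yes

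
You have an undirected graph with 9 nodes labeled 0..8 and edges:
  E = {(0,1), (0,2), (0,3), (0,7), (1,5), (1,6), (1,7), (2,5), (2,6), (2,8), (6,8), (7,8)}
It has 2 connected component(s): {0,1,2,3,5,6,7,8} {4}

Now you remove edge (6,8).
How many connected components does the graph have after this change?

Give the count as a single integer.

Answer: 2

Derivation:
Initial component count: 2
Remove (6,8): not a bridge. Count unchanged: 2.
  After removal, components: {0,1,2,3,5,6,7,8} {4}
New component count: 2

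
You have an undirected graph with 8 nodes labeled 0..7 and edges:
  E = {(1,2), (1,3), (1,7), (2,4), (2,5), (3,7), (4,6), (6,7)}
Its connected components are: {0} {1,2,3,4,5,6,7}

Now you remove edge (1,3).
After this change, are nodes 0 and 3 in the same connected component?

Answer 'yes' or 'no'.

Initial components: {0} {1,2,3,4,5,6,7}
Removing edge (1,3): not a bridge — component count unchanged at 2.
New components: {0} {1,2,3,4,5,6,7}
Are 0 and 3 in the same component? no

Answer: no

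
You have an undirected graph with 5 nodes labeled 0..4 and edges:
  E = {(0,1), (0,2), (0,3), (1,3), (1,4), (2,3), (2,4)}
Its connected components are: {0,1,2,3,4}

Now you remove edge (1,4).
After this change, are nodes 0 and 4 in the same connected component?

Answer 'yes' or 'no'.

Answer: yes

Derivation:
Initial components: {0,1,2,3,4}
Removing edge (1,4): not a bridge — component count unchanged at 1.
New components: {0,1,2,3,4}
Are 0 and 4 in the same component? yes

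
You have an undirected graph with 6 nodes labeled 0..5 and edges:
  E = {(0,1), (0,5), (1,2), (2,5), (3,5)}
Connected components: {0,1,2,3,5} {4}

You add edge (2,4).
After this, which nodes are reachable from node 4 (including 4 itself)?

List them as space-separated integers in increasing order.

Before: nodes reachable from 4: {4}
Adding (2,4): merges 4's component with another. Reachability grows.
After: nodes reachable from 4: {0,1,2,3,4,5}

Answer: 0 1 2 3 4 5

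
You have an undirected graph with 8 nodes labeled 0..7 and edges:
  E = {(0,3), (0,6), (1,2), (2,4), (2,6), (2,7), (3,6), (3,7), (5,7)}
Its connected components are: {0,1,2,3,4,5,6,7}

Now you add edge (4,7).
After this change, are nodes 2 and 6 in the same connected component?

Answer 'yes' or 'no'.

Initial components: {0,1,2,3,4,5,6,7}
Adding edge (4,7): both already in same component {0,1,2,3,4,5,6,7}. No change.
New components: {0,1,2,3,4,5,6,7}
Are 2 and 6 in the same component? yes

Answer: yes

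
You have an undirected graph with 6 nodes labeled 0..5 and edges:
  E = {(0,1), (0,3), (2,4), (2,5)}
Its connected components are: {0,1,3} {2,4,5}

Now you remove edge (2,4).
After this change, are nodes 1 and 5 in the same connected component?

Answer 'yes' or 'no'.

Initial components: {0,1,3} {2,4,5}
Removing edge (2,4): it was a bridge — component count 2 -> 3.
New components: {0,1,3} {2,5} {4}
Are 1 and 5 in the same component? no

Answer: no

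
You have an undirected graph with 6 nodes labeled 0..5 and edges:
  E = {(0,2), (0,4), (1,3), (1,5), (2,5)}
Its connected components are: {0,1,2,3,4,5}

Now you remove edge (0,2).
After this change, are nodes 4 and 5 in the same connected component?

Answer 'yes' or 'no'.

Initial components: {0,1,2,3,4,5}
Removing edge (0,2): it was a bridge — component count 1 -> 2.
New components: {0,4} {1,2,3,5}
Are 4 and 5 in the same component? no

Answer: no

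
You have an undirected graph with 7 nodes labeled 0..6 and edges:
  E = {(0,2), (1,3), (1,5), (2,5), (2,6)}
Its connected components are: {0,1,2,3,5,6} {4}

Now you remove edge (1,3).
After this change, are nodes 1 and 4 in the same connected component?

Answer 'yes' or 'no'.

Answer: no

Derivation:
Initial components: {0,1,2,3,5,6} {4}
Removing edge (1,3): it was a bridge — component count 2 -> 3.
New components: {0,1,2,5,6} {3} {4}
Are 1 and 4 in the same component? no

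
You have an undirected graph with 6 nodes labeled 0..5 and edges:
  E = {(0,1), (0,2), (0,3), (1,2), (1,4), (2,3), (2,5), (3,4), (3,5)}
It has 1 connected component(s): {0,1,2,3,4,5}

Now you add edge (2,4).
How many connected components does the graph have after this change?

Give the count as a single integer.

Answer: 1

Derivation:
Initial component count: 1
Add (2,4): endpoints already in same component. Count unchanged: 1.
New component count: 1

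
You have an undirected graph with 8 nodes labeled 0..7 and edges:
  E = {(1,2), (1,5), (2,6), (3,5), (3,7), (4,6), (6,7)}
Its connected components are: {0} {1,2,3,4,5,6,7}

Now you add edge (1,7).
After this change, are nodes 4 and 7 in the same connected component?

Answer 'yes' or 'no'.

Answer: yes

Derivation:
Initial components: {0} {1,2,3,4,5,6,7}
Adding edge (1,7): both already in same component {1,2,3,4,5,6,7}. No change.
New components: {0} {1,2,3,4,5,6,7}
Are 4 and 7 in the same component? yes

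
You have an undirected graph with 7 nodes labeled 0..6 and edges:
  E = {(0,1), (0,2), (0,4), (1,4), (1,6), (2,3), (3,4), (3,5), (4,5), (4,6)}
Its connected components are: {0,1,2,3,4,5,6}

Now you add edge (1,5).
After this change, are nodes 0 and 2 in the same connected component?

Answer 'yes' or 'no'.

Initial components: {0,1,2,3,4,5,6}
Adding edge (1,5): both already in same component {0,1,2,3,4,5,6}. No change.
New components: {0,1,2,3,4,5,6}
Are 0 and 2 in the same component? yes

Answer: yes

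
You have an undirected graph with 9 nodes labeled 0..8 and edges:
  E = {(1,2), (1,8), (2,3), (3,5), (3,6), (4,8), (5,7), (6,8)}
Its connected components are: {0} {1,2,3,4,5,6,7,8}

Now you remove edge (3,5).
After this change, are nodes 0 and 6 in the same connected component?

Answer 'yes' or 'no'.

Initial components: {0} {1,2,3,4,5,6,7,8}
Removing edge (3,5): it was a bridge — component count 2 -> 3.
New components: {0} {1,2,3,4,6,8} {5,7}
Are 0 and 6 in the same component? no

Answer: no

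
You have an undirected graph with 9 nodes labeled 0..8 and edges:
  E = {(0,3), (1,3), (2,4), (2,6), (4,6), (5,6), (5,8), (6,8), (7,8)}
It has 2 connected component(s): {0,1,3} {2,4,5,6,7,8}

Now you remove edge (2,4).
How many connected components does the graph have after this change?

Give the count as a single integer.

Answer: 2

Derivation:
Initial component count: 2
Remove (2,4): not a bridge. Count unchanged: 2.
  After removal, components: {0,1,3} {2,4,5,6,7,8}
New component count: 2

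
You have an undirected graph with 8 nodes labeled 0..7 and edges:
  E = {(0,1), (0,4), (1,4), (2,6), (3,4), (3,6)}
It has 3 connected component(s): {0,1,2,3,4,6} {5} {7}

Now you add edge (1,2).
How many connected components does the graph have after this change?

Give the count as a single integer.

Answer: 3

Derivation:
Initial component count: 3
Add (1,2): endpoints already in same component. Count unchanged: 3.
New component count: 3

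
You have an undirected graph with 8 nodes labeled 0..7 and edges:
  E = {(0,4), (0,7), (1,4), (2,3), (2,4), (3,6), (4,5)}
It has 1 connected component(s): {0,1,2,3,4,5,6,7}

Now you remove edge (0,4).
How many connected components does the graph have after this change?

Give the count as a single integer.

Initial component count: 1
Remove (0,4): it was a bridge. Count increases: 1 -> 2.
  After removal, components: {0,7} {1,2,3,4,5,6}
New component count: 2

Answer: 2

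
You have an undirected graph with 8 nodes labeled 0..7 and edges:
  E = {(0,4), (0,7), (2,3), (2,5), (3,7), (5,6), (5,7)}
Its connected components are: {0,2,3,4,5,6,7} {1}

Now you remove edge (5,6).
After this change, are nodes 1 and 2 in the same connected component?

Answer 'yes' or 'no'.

Answer: no

Derivation:
Initial components: {0,2,3,4,5,6,7} {1}
Removing edge (5,6): it was a bridge — component count 2 -> 3.
New components: {0,2,3,4,5,7} {1} {6}
Are 1 and 2 in the same component? no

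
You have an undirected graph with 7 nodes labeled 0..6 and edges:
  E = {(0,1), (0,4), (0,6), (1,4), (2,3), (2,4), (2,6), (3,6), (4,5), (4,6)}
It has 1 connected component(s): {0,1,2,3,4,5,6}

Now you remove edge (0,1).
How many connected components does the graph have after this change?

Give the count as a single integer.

Initial component count: 1
Remove (0,1): not a bridge. Count unchanged: 1.
  After removal, components: {0,1,2,3,4,5,6}
New component count: 1

Answer: 1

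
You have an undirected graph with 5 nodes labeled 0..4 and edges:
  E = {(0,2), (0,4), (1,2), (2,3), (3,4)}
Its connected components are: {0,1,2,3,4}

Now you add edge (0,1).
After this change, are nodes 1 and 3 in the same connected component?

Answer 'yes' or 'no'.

Initial components: {0,1,2,3,4}
Adding edge (0,1): both already in same component {0,1,2,3,4}. No change.
New components: {0,1,2,3,4}
Are 1 and 3 in the same component? yes

Answer: yes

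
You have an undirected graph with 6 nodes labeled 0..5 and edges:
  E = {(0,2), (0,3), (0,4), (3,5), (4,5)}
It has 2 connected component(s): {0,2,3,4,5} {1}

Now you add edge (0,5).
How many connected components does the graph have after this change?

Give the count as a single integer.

Initial component count: 2
Add (0,5): endpoints already in same component. Count unchanged: 2.
New component count: 2

Answer: 2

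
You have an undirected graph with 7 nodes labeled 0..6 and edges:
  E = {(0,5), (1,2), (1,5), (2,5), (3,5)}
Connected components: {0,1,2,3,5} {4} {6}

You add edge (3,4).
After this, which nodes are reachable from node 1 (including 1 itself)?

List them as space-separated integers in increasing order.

Answer: 0 1 2 3 4 5

Derivation:
Before: nodes reachable from 1: {0,1,2,3,5}
Adding (3,4): merges 1's component with another. Reachability grows.
After: nodes reachable from 1: {0,1,2,3,4,5}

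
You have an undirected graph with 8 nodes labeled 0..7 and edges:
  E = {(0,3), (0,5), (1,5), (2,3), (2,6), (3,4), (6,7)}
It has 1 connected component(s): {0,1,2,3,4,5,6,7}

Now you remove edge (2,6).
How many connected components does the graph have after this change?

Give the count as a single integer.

Initial component count: 1
Remove (2,6): it was a bridge. Count increases: 1 -> 2.
  After removal, components: {0,1,2,3,4,5} {6,7}
New component count: 2

Answer: 2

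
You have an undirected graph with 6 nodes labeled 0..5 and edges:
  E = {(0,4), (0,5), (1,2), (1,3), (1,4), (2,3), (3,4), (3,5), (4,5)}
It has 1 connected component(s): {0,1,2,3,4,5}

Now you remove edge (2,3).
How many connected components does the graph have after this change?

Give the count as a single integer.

Answer: 1

Derivation:
Initial component count: 1
Remove (2,3): not a bridge. Count unchanged: 1.
  After removal, components: {0,1,2,3,4,5}
New component count: 1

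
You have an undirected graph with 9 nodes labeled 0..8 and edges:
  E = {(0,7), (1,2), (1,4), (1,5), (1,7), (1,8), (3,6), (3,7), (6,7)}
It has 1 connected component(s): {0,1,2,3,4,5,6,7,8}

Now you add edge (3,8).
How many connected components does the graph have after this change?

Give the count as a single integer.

Answer: 1

Derivation:
Initial component count: 1
Add (3,8): endpoints already in same component. Count unchanged: 1.
New component count: 1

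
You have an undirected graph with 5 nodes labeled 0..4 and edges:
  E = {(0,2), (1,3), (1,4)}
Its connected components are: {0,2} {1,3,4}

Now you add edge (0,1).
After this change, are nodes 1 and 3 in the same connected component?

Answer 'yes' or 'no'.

Initial components: {0,2} {1,3,4}
Adding edge (0,1): merges {0,2} and {1,3,4}.
New components: {0,1,2,3,4}
Are 1 and 3 in the same component? yes

Answer: yes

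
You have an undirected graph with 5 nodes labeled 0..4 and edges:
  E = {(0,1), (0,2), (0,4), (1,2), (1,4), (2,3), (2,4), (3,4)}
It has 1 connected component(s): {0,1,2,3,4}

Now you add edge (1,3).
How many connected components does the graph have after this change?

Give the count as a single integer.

Initial component count: 1
Add (1,3): endpoints already in same component. Count unchanged: 1.
New component count: 1

Answer: 1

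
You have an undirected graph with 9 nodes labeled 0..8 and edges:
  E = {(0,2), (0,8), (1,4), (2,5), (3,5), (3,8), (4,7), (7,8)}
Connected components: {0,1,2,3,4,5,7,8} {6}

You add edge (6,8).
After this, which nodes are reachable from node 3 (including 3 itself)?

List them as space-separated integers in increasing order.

Answer: 0 1 2 3 4 5 6 7 8

Derivation:
Before: nodes reachable from 3: {0,1,2,3,4,5,7,8}
Adding (6,8): merges 3's component with another. Reachability grows.
After: nodes reachable from 3: {0,1,2,3,4,5,6,7,8}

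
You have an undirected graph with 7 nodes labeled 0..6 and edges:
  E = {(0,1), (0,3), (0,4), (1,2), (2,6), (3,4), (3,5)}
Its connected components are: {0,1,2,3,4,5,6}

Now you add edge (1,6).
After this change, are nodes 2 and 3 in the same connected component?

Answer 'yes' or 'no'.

Initial components: {0,1,2,3,4,5,6}
Adding edge (1,6): both already in same component {0,1,2,3,4,5,6}. No change.
New components: {0,1,2,3,4,5,6}
Are 2 and 3 in the same component? yes

Answer: yes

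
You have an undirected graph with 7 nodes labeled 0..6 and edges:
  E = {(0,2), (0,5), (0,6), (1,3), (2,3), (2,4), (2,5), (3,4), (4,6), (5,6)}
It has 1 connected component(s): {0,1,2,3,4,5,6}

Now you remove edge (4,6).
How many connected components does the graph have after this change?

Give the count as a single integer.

Answer: 1

Derivation:
Initial component count: 1
Remove (4,6): not a bridge. Count unchanged: 1.
  After removal, components: {0,1,2,3,4,5,6}
New component count: 1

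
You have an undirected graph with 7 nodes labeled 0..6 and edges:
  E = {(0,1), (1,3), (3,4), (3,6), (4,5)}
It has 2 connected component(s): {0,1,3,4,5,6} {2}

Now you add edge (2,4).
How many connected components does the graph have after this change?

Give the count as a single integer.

Answer: 1

Derivation:
Initial component count: 2
Add (2,4): merges two components. Count decreases: 2 -> 1.
New component count: 1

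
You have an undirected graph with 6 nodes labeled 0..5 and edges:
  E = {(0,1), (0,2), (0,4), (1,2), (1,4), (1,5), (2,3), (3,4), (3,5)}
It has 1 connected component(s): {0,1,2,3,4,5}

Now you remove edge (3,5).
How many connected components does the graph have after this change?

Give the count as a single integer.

Answer: 1

Derivation:
Initial component count: 1
Remove (3,5): not a bridge. Count unchanged: 1.
  After removal, components: {0,1,2,3,4,5}
New component count: 1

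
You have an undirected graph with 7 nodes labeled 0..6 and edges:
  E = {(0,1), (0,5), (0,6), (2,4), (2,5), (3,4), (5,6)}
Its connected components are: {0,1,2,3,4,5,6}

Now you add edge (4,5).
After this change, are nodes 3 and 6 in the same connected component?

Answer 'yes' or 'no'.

Answer: yes

Derivation:
Initial components: {0,1,2,3,4,5,6}
Adding edge (4,5): both already in same component {0,1,2,3,4,5,6}. No change.
New components: {0,1,2,3,4,5,6}
Are 3 and 6 in the same component? yes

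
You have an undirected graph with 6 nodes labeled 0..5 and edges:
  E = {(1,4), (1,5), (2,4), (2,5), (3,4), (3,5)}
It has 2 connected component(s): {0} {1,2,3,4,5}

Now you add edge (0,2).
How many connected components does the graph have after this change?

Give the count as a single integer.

Answer: 1

Derivation:
Initial component count: 2
Add (0,2): merges two components. Count decreases: 2 -> 1.
New component count: 1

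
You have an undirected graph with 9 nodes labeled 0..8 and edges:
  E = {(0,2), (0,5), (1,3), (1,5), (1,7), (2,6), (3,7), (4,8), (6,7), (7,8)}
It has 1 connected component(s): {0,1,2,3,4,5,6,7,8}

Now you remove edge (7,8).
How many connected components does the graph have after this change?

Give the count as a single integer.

Initial component count: 1
Remove (7,8): it was a bridge. Count increases: 1 -> 2.
  After removal, components: {0,1,2,3,5,6,7} {4,8}
New component count: 2

Answer: 2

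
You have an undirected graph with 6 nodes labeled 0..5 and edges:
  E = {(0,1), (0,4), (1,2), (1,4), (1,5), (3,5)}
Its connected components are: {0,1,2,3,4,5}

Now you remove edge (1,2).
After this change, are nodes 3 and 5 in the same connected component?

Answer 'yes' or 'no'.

Initial components: {0,1,2,3,4,5}
Removing edge (1,2): it was a bridge — component count 1 -> 2.
New components: {0,1,3,4,5} {2}
Are 3 and 5 in the same component? yes

Answer: yes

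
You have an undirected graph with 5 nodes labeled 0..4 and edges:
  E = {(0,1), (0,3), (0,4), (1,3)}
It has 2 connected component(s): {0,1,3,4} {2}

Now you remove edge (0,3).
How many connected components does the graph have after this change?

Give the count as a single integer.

Answer: 2

Derivation:
Initial component count: 2
Remove (0,3): not a bridge. Count unchanged: 2.
  After removal, components: {0,1,3,4} {2}
New component count: 2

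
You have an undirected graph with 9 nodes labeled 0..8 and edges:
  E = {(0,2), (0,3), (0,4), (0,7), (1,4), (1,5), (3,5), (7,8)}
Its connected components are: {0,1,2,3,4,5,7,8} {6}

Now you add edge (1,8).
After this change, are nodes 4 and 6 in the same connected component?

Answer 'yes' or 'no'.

Initial components: {0,1,2,3,4,5,7,8} {6}
Adding edge (1,8): both already in same component {0,1,2,3,4,5,7,8}. No change.
New components: {0,1,2,3,4,5,7,8} {6}
Are 4 and 6 in the same component? no

Answer: no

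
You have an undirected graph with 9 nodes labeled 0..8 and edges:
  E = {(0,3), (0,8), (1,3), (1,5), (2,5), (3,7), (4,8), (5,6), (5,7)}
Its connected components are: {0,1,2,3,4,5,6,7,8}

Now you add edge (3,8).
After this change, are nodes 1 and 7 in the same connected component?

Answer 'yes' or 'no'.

Initial components: {0,1,2,3,4,5,6,7,8}
Adding edge (3,8): both already in same component {0,1,2,3,4,5,6,7,8}. No change.
New components: {0,1,2,3,4,5,6,7,8}
Are 1 and 7 in the same component? yes

Answer: yes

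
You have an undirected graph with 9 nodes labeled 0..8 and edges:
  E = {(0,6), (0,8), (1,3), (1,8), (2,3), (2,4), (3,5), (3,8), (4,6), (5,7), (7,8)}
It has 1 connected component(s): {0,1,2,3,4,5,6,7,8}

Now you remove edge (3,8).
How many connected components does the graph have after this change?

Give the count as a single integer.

Initial component count: 1
Remove (3,8): not a bridge. Count unchanged: 1.
  After removal, components: {0,1,2,3,4,5,6,7,8}
New component count: 1

Answer: 1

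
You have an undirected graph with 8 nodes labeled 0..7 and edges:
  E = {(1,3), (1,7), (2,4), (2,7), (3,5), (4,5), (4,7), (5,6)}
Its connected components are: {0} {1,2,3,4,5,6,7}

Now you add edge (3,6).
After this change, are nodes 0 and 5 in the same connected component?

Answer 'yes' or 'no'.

Answer: no

Derivation:
Initial components: {0} {1,2,3,4,5,6,7}
Adding edge (3,6): both already in same component {1,2,3,4,5,6,7}. No change.
New components: {0} {1,2,3,4,5,6,7}
Are 0 and 5 in the same component? no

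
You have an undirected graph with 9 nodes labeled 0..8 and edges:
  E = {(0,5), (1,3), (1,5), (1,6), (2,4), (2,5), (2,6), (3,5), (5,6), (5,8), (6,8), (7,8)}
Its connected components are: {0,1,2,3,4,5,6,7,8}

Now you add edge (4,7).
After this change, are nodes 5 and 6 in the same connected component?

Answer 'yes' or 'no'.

Initial components: {0,1,2,3,4,5,6,7,8}
Adding edge (4,7): both already in same component {0,1,2,3,4,5,6,7,8}. No change.
New components: {0,1,2,3,4,5,6,7,8}
Are 5 and 6 in the same component? yes

Answer: yes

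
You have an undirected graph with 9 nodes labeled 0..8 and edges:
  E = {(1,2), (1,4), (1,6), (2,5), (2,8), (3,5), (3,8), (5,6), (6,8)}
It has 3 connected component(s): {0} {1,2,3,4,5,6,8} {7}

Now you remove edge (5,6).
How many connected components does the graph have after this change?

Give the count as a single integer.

Initial component count: 3
Remove (5,6): not a bridge. Count unchanged: 3.
  After removal, components: {0} {1,2,3,4,5,6,8} {7}
New component count: 3

Answer: 3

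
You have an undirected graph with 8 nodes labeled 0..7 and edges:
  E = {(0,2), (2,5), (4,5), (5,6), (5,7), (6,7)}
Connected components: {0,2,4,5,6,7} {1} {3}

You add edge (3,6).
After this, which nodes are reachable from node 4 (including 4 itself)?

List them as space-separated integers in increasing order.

Before: nodes reachable from 4: {0,2,4,5,6,7}
Adding (3,6): merges 4's component with another. Reachability grows.
After: nodes reachable from 4: {0,2,3,4,5,6,7}

Answer: 0 2 3 4 5 6 7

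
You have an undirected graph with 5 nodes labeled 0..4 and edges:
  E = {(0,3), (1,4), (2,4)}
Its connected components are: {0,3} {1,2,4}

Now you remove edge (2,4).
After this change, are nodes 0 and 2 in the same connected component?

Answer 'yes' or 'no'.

Initial components: {0,3} {1,2,4}
Removing edge (2,4): it was a bridge — component count 2 -> 3.
New components: {0,3} {1,4} {2}
Are 0 and 2 in the same component? no

Answer: no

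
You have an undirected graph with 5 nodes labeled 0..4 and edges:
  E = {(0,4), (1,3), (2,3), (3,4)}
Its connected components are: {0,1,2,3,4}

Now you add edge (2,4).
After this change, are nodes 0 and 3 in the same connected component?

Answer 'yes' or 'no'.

Initial components: {0,1,2,3,4}
Adding edge (2,4): both already in same component {0,1,2,3,4}. No change.
New components: {0,1,2,3,4}
Are 0 and 3 in the same component? yes

Answer: yes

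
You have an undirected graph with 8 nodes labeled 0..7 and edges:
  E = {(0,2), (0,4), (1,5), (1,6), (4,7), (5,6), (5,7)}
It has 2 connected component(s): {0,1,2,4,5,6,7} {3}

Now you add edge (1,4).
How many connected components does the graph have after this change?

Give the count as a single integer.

Answer: 2

Derivation:
Initial component count: 2
Add (1,4): endpoints already in same component. Count unchanged: 2.
New component count: 2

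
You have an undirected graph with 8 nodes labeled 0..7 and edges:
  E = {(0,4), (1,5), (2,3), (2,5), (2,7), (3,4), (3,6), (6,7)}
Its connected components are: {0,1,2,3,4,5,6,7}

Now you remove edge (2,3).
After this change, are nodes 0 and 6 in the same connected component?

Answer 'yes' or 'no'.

Answer: yes

Derivation:
Initial components: {0,1,2,3,4,5,6,7}
Removing edge (2,3): not a bridge — component count unchanged at 1.
New components: {0,1,2,3,4,5,6,7}
Are 0 and 6 in the same component? yes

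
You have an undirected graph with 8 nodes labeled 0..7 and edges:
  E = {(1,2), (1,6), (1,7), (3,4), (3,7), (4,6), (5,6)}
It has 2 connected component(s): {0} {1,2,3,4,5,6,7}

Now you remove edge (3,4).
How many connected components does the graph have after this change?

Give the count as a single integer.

Initial component count: 2
Remove (3,4): not a bridge. Count unchanged: 2.
  After removal, components: {0} {1,2,3,4,5,6,7}
New component count: 2

Answer: 2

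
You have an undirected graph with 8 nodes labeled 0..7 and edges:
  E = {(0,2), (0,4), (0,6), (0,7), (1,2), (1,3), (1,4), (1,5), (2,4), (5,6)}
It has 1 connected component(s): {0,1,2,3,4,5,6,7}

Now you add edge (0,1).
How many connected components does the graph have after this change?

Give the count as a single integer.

Answer: 1

Derivation:
Initial component count: 1
Add (0,1): endpoints already in same component. Count unchanged: 1.
New component count: 1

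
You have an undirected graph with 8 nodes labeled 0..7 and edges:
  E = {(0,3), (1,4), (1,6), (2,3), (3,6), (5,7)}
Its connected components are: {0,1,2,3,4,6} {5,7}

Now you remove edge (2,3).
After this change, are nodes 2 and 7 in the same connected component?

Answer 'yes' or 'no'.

Initial components: {0,1,2,3,4,6} {5,7}
Removing edge (2,3): it was a bridge — component count 2 -> 3.
New components: {0,1,3,4,6} {2} {5,7}
Are 2 and 7 in the same component? no

Answer: no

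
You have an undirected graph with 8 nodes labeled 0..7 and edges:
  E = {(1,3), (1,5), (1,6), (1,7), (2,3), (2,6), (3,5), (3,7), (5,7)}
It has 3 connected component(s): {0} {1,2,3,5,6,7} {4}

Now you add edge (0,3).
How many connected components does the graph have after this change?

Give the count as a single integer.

Initial component count: 3
Add (0,3): merges two components. Count decreases: 3 -> 2.
New component count: 2

Answer: 2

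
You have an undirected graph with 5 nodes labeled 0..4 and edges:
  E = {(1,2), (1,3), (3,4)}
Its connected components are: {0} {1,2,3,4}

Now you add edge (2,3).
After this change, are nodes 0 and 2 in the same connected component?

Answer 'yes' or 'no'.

Answer: no

Derivation:
Initial components: {0} {1,2,3,4}
Adding edge (2,3): both already in same component {1,2,3,4}. No change.
New components: {0} {1,2,3,4}
Are 0 and 2 in the same component? no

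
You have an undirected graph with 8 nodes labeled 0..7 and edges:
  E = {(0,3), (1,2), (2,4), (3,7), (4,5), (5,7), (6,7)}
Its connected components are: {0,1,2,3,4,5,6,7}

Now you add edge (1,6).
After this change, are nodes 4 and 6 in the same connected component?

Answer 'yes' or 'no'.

Initial components: {0,1,2,3,4,5,6,7}
Adding edge (1,6): both already in same component {0,1,2,3,4,5,6,7}. No change.
New components: {0,1,2,3,4,5,6,7}
Are 4 and 6 in the same component? yes

Answer: yes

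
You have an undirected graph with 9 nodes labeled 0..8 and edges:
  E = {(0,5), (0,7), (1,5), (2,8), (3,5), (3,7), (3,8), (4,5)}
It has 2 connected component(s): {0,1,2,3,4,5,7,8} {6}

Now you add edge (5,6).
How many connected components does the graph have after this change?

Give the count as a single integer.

Answer: 1

Derivation:
Initial component count: 2
Add (5,6): merges two components. Count decreases: 2 -> 1.
New component count: 1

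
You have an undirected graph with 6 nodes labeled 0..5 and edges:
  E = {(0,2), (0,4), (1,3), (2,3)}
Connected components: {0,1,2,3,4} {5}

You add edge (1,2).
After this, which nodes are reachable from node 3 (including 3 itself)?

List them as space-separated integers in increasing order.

Answer: 0 1 2 3 4

Derivation:
Before: nodes reachable from 3: {0,1,2,3,4}
Adding (1,2): both endpoints already in same component. Reachability from 3 unchanged.
After: nodes reachable from 3: {0,1,2,3,4}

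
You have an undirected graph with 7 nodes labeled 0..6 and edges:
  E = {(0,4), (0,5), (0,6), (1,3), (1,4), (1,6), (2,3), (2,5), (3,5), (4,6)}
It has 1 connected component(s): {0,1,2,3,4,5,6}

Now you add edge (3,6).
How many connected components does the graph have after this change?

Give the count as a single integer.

Answer: 1

Derivation:
Initial component count: 1
Add (3,6): endpoints already in same component. Count unchanged: 1.
New component count: 1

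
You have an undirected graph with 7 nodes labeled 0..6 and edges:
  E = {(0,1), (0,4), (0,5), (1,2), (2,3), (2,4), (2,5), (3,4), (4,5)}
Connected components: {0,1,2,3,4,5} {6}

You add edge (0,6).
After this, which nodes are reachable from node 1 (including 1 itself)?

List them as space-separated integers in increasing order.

Before: nodes reachable from 1: {0,1,2,3,4,5}
Adding (0,6): merges 1's component with another. Reachability grows.
After: nodes reachable from 1: {0,1,2,3,4,5,6}

Answer: 0 1 2 3 4 5 6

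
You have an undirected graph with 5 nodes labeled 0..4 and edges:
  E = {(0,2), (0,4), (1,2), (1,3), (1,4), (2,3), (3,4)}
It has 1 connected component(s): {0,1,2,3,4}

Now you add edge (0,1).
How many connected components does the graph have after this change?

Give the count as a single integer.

Initial component count: 1
Add (0,1): endpoints already in same component. Count unchanged: 1.
New component count: 1

Answer: 1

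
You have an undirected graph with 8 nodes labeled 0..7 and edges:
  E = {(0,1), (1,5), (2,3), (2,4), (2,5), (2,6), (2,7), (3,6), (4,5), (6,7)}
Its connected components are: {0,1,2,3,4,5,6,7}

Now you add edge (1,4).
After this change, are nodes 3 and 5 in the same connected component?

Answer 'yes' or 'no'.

Initial components: {0,1,2,3,4,5,6,7}
Adding edge (1,4): both already in same component {0,1,2,3,4,5,6,7}. No change.
New components: {0,1,2,3,4,5,6,7}
Are 3 and 5 in the same component? yes

Answer: yes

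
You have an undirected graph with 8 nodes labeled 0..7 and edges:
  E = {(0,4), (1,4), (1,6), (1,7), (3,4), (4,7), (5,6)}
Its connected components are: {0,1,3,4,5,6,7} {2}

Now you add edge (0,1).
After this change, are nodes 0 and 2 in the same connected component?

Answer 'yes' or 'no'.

Answer: no

Derivation:
Initial components: {0,1,3,4,5,6,7} {2}
Adding edge (0,1): both already in same component {0,1,3,4,5,6,7}. No change.
New components: {0,1,3,4,5,6,7} {2}
Are 0 and 2 in the same component? no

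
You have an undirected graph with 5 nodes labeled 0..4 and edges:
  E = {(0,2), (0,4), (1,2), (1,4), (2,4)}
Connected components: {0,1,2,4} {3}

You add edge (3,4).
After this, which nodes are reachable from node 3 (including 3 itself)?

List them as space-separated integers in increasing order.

Answer: 0 1 2 3 4

Derivation:
Before: nodes reachable from 3: {3}
Adding (3,4): merges 3's component with another. Reachability grows.
After: nodes reachable from 3: {0,1,2,3,4}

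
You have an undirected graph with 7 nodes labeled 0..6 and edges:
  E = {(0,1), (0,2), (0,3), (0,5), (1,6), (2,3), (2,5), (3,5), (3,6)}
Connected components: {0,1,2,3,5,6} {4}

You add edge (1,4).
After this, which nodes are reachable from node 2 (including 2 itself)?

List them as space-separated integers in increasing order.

Before: nodes reachable from 2: {0,1,2,3,5,6}
Adding (1,4): merges 2's component with another. Reachability grows.
After: nodes reachable from 2: {0,1,2,3,4,5,6}

Answer: 0 1 2 3 4 5 6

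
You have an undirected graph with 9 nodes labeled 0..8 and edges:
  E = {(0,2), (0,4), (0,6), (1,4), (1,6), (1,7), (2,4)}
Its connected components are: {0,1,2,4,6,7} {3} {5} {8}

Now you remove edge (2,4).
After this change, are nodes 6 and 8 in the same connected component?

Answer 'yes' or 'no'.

Answer: no

Derivation:
Initial components: {0,1,2,4,6,7} {3} {5} {8}
Removing edge (2,4): not a bridge — component count unchanged at 4.
New components: {0,1,2,4,6,7} {3} {5} {8}
Are 6 and 8 in the same component? no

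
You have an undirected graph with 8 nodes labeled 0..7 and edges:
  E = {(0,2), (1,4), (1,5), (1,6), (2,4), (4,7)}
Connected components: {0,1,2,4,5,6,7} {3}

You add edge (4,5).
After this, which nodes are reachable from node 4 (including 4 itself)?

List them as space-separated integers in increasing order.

Before: nodes reachable from 4: {0,1,2,4,5,6,7}
Adding (4,5): both endpoints already in same component. Reachability from 4 unchanged.
After: nodes reachable from 4: {0,1,2,4,5,6,7}

Answer: 0 1 2 4 5 6 7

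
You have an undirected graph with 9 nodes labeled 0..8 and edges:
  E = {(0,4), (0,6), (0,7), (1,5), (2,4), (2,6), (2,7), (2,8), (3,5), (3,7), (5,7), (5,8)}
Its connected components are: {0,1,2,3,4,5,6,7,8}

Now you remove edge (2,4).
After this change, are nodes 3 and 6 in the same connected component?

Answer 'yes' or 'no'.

Initial components: {0,1,2,3,4,5,6,7,8}
Removing edge (2,4): not a bridge — component count unchanged at 1.
New components: {0,1,2,3,4,5,6,7,8}
Are 3 and 6 in the same component? yes

Answer: yes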